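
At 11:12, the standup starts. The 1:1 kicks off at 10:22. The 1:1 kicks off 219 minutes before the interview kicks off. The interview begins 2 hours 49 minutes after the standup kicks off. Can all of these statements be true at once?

Yes

The interview starts at 11:12 + 169 min = 14:01.
The 1:1 starts at 14:01 − 219 min = 10:22.
That matches the stated 10:22, so the schedule is consistent.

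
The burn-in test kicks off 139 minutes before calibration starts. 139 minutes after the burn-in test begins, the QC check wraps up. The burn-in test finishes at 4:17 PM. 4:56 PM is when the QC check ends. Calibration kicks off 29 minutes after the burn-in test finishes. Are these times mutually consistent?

Calibration starts at 4:17 PM + 29 min = 4:46 PM.
The burn-in test starts at 4:46 PM − 139 min = 2:27 PM.
The QC check ends at 2:27 PM + 139 min = 4:46 PM.
But the QC check is also said to end at 4:56 PM — a 10-minute conflict.

No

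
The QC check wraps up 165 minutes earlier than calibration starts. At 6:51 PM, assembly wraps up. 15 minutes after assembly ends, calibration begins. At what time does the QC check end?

4:21 PM

Calibration starts at 6:51 PM + 15 min = 7:06 PM.
The QC check ends at 7:06 PM − 165 min = 4:21 PM.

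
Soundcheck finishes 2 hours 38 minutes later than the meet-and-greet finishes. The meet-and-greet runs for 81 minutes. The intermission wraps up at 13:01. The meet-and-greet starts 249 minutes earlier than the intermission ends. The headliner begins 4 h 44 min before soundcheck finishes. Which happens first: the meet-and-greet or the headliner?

the headliner

The meet-and-greet starts at 13:01 − 249 min = 08:52.
The meet-and-greet ends at 08:52 + 81 min = 10:13.
Soundcheck ends at 10:13 + 158 min = 12:51.
The headliner starts at 12:51 − 284 min = 08:07.
The meet-and-greet starts at 08:52 and the headliner starts at 08:07, so the headliner is first.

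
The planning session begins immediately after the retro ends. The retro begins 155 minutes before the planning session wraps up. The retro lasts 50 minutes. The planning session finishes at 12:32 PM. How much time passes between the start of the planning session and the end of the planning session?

The retro starts at 12:32 PM − 155 min = 9:57 AM.
The retro ends at 9:57 AM + 50 min = 10:47 AM.
So the planning session starts at 10:47 AM.
From 10:47 AM to 12:32 PM is 105 minutes.

105 minutes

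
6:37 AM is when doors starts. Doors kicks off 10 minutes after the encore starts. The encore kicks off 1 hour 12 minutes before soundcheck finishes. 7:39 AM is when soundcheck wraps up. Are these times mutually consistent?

The encore starts at 7:39 AM − 72 min = 6:27 AM.
Doors starts at 6:27 AM + 10 min = 6:37 AM.
That matches the stated 6:37 AM, so the schedule is consistent.

Yes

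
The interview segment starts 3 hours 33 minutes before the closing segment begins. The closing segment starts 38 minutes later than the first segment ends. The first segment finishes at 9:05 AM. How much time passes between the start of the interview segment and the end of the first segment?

2 h 55 min

The closing segment starts at 9:05 AM + 38 min = 9:43 AM.
The interview segment starts at 9:43 AM − 213 min = 6:10 AM.
From 6:10 AM to 9:05 AM is 2 h 55 min.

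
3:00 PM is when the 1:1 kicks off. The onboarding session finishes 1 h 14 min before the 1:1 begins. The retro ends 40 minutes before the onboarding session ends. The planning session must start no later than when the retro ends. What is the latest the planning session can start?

1:06 PM

The onboarding session ends at 3:00 PM − 74 min = 1:46 PM.
The retro ends at 1:46 PM − 40 min = 1:06 PM.
The planning session is bounded by the retro, so the latest it can start is 1:06 PM.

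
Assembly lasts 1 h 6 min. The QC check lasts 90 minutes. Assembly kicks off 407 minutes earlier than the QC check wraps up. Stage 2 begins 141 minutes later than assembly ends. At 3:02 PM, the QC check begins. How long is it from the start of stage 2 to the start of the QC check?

The QC check ends at 3:02 PM + 90 min = 4:32 PM.
Assembly starts at 4:32 PM − 407 min = 9:45 AM.
Assembly ends at 9:45 AM + 66 min = 10:51 AM.
Stage 2 starts at 10:51 AM + 141 min = 1:12 PM.
From 1:12 PM to 3:02 PM is 110 minutes.

110 minutes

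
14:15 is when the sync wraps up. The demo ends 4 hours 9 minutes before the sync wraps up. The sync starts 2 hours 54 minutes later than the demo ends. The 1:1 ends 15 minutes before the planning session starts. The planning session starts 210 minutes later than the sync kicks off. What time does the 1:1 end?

The demo ends at 14:15 − 249 min = 10:06.
The sync starts at 10:06 + 174 min = 13:00.
The planning session starts at 13:00 + 210 min = 16:30.
The 1:1 ends at 16:30 − 15 min = 16:15.

16:15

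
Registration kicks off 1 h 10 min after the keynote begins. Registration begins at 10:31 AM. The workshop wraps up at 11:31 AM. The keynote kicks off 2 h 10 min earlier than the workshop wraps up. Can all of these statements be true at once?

Yes

The keynote starts at 11:31 AM − 130 min = 9:21 AM.
Registration starts at 9:21 AM + 70 min = 10:31 AM.
That matches the stated 10:31 AM, so the schedule is consistent.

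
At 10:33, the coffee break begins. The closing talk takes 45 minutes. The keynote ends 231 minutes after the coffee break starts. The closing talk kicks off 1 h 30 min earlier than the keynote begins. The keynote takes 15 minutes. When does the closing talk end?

The keynote ends at 10:33 + 231 min = 14:24.
The keynote starts at 14:24 − 15 min = 14:09.
The closing talk starts at 14:09 − 90 min = 12:39.
The closing talk ends at 12:39 + 45 min = 13:24.

13:24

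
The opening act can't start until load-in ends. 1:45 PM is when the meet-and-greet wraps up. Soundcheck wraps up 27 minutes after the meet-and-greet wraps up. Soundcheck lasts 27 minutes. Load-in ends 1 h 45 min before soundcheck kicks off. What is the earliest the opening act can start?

Soundcheck ends at 1:45 PM + 27 min = 2:12 PM.
Soundcheck starts at 2:12 PM − 27 min = 1:45 PM.
Load-in ends at 1:45 PM − 105 min = 12:00 PM.
The opening act is bounded by load-in, so the earliest it can start is 12:00 PM.

12:00 PM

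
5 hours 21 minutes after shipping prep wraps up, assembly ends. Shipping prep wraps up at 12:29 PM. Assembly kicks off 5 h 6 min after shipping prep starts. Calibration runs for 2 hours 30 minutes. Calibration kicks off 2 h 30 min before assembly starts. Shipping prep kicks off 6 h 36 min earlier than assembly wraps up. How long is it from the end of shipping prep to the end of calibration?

231 minutes

Assembly ends at 12:29 PM + 321 min = 5:50 PM.
Shipping prep starts at 5:50 PM − 396 min = 11:14 AM.
Assembly starts at 11:14 AM + 306 min = 4:20 PM.
Calibration starts at 4:20 PM − 150 min = 1:50 PM.
Calibration ends at 1:50 PM + 150 min = 4:20 PM.
From 12:29 PM to 4:20 PM is 231 minutes.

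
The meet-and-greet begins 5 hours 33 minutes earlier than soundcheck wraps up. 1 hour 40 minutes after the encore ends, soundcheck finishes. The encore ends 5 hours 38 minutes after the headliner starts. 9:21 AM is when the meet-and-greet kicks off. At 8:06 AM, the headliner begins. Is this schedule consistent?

No

The encore ends at 8:06 AM + 338 min = 1:44 PM.
Soundcheck ends at 1:44 PM + 100 min = 3:24 PM.
The meet-and-greet starts at 3:24 PM − 333 min = 9:51 AM.
But the meet-and-greet is also said to start at 9:21 AM — a 30-minute conflict.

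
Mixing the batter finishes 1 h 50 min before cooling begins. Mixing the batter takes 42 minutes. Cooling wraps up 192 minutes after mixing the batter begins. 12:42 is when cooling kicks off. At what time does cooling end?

Mixing the batter ends at 12:42 − 110 min = 10:52.
Mixing the batter starts at 10:52 − 42 min = 10:10.
Cooling ends at 10:10 + 192 min = 13:22.

13:22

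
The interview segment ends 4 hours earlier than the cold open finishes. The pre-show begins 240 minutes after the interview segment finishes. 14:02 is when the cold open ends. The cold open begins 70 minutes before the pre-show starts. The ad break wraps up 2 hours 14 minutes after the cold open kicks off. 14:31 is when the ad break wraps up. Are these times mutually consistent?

No

The interview segment ends at 14:02 − 240 min = 10:02.
The pre-show starts at 10:02 + 240 min = 14:02.
The cold open starts at 14:02 − 70 min = 12:52.
The ad break ends at 12:52 + 134 min = 15:06.
But the ad break is also said to end at 14:31 — a 35-minute conflict.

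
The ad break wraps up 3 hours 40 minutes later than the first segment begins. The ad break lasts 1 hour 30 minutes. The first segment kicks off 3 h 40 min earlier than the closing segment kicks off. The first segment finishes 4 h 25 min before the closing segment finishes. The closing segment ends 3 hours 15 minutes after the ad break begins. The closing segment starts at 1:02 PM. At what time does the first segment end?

10:22 AM

The first segment starts at 1:02 PM − 220 min = 9:22 AM.
The ad break ends at 9:22 AM + 220 min = 1:02 PM.
The ad break starts at 1:02 PM − 90 min = 11:32 AM.
The closing segment ends at 11:32 AM + 195 min = 2:47 PM.
The first segment ends at 2:47 PM − 265 min = 10:22 AM.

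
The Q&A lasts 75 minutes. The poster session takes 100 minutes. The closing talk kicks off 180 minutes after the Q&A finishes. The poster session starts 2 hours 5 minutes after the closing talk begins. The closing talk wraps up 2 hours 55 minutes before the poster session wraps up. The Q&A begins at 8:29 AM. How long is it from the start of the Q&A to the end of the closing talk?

The Q&A ends at 8:29 AM + 75 min = 9:44 AM.
The closing talk starts at 9:44 AM + 180 min = 12:44 PM.
The poster session starts at 12:44 PM + 125 min = 2:49 PM.
The poster session ends at 2:49 PM + 100 min = 4:29 PM.
The closing talk ends at 4:29 PM − 175 min = 1:34 PM.
From 8:29 AM to 1:34 PM is 5 h 5 min.

5 h 5 min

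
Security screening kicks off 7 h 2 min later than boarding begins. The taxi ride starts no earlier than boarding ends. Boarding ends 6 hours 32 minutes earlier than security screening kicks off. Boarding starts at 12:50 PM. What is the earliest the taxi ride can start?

1:20 PM

Security screening starts at 12:50 PM + 422 min = 7:52 PM.
Boarding ends at 7:52 PM − 392 min = 1:20 PM.
The taxi ride is bounded by boarding, so the earliest it can start is 1:20 PM.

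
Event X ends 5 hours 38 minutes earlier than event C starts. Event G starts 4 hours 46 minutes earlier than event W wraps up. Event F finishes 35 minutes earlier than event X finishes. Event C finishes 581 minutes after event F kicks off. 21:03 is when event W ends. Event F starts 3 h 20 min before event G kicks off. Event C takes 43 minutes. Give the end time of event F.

15:42

Event G starts at 21:03 − 286 min = 16:17.
Event F starts at 16:17 − 200 min = 12:57.
Event C ends at 12:57 + 581 min = 22:38.
Event C starts at 22:38 − 43 min = 21:55.
Event X ends at 21:55 − 338 min = 16:17.
Event F ends at 16:17 − 35 min = 15:42.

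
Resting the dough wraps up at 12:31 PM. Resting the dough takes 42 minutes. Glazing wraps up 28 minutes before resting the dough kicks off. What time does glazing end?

11:21 AM

Resting the dough starts at 12:31 PM − 42 min = 11:49 AM.
Glazing ends at 11:49 AM − 28 min = 11:21 AM.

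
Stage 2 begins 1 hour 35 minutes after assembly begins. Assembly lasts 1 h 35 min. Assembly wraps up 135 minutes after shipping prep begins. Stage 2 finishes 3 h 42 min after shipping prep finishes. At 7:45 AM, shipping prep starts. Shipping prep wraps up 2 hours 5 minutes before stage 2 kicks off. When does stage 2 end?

Assembly ends at 7:45 AM + 135 min = 10:00 AM.
Assembly starts at 10:00 AM − 95 min = 8:25 AM.
Stage 2 starts at 8:25 AM + 95 min = 10:00 AM.
Shipping prep ends at 10:00 AM − 125 min = 7:55 AM.
Stage 2 ends at 7:55 AM + 222 min = 11:37 AM.

11:37 AM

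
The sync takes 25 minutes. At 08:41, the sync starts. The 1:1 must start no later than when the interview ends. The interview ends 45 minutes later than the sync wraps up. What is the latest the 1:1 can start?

The sync ends at 08:41 + 25 min = 09:06.
The interview ends at 09:06 + 45 min = 09:51.
The 1:1 is bounded by the interview, so the latest it can start is 09:51.

09:51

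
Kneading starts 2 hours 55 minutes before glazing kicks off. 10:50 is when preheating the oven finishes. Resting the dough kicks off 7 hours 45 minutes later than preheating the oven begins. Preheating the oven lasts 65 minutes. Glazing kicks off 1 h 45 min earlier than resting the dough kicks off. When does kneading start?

Preheating the oven starts at 10:50 − 65 min = 09:45.
Resting the dough starts at 09:45 + 465 min = 17:30.
Glazing starts at 17:30 − 105 min = 15:45.
Kneading starts at 15:45 − 175 min = 12:50.

12:50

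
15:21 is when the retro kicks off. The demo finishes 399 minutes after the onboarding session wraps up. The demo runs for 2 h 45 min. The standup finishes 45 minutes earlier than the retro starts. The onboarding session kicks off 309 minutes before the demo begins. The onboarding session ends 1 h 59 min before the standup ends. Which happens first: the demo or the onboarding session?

The standup ends at 15:21 − 45 min = 14:36.
The onboarding session ends at 14:36 − 119 min = 12:37.
The demo ends at 12:37 + 399 min = 19:16.
The demo starts at 19:16 − 165 min = 16:31.
The onboarding session starts at 16:31 − 309 min = 11:22.
The demo starts at 16:31 and the onboarding session starts at 11:22, so the onboarding session is first.

the onboarding session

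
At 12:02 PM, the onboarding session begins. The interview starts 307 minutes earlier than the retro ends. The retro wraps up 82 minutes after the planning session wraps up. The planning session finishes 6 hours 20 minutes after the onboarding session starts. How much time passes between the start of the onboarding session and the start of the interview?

The planning session ends at 12:02 PM + 380 min = 6:22 PM.
The retro ends at 6:22 PM + 82 min = 7:44 PM.
The interview starts at 7:44 PM − 307 min = 2:37 PM.
From 12:02 PM to 2:37 PM is 2 hours 35 minutes.

2 hours 35 minutes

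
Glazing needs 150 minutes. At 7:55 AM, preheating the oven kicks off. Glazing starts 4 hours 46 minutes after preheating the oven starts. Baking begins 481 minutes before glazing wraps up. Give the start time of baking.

7:10 AM

Glazing starts at 7:55 AM + 286 min = 12:41 PM.
Glazing ends at 12:41 PM + 150 min = 3:11 PM.
Baking starts at 3:11 PM − 481 min = 7:10 AM.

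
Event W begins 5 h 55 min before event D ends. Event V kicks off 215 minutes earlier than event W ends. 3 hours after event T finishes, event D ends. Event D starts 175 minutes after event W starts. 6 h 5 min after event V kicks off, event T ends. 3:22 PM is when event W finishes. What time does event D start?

5:52 PM

Event V starts at 3:22 PM − 215 min = 11:47 AM.
Event T ends at 11:47 AM + 365 min = 5:52 PM.
Event D ends at 5:52 PM + 180 min = 8:52 PM.
Event W starts at 8:52 PM − 355 min = 2:57 PM.
Event D starts at 2:57 PM + 175 min = 5:52 PM.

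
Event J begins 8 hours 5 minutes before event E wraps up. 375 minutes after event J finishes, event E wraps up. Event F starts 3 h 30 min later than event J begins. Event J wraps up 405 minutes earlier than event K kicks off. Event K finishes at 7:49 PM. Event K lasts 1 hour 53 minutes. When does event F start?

Event K starts at 7:49 PM − 113 min = 5:56 PM.
Event J ends at 5:56 PM − 405 min = 11:11 AM.
Event E ends at 11:11 AM + 375 min = 5:26 PM.
Event J starts at 5:26 PM − 485 min = 9:21 AM.
Event F starts at 9:21 AM + 210 min = 12:51 PM.

12:51 PM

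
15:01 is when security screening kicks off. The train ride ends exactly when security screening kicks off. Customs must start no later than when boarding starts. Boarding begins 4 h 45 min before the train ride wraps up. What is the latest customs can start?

10:16

The train ride ends at 15:01.
Boarding starts at 15:01 − 285 min = 10:16.
Customs is bounded by boarding, so the latest it can start is 10:16.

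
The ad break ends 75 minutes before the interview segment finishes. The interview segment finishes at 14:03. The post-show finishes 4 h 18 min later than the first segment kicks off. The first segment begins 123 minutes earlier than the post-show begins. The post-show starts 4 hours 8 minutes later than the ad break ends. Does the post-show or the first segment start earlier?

The ad break ends at 14:03 − 75 min = 12:48.
The post-show starts at 12:48 + 248 min = 16:56.
The first segment starts at 16:56 − 123 min = 14:53.
The post-show starts at 16:56 and the first segment starts at 14:53, so the first segment is first.

the first segment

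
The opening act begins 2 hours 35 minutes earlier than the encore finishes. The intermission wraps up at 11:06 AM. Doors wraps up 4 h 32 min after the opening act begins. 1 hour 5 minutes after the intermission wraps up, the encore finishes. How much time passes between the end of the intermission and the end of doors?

182 minutes

The encore ends at 11:06 AM + 65 min = 12:11 PM.
The opening act starts at 12:11 PM − 155 min = 9:36 AM.
Doors ends at 9:36 AM + 272 min = 2:08 PM.
From 11:06 AM to 2:08 PM is 182 minutes.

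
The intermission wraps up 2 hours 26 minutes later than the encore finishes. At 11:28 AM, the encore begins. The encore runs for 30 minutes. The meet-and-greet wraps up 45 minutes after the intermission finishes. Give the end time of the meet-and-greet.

3:09 PM

The encore ends at 11:28 AM + 30 min = 11:58 AM.
The intermission ends at 11:58 AM + 146 min = 2:24 PM.
The meet-and-greet ends at 2:24 PM + 45 min = 3:09 PM.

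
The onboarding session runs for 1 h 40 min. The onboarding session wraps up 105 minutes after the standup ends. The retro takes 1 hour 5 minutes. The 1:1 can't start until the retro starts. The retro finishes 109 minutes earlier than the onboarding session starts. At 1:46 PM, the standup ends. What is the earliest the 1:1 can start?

The onboarding session ends at 1:46 PM + 105 min = 3:31 PM.
The onboarding session starts at 3:31 PM − 100 min = 1:51 PM.
The retro ends at 1:51 PM − 109 min = 12:02 PM.
The retro starts at 12:02 PM − 65 min = 10:57 AM.
The 1:1 is bounded by the retro, so the earliest it can start is 10:57 AM.

10:57 AM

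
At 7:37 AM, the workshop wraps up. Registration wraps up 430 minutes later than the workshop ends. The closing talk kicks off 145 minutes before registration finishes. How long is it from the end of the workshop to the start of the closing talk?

4 h 45 min

Registration ends at 7:37 AM + 430 min = 2:47 PM.
The closing talk starts at 2:47 PM − 145 min = 12:22 PM.
From 7:37 AM to 12:22 PM is 4 h 45 min.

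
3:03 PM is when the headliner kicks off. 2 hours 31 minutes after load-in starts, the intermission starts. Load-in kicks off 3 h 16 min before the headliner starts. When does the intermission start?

2:18 PM

Load-in starts at 3:03 PM − 196 min = 11:47 AM.
The intermission starts at 11:47 AM + 151 min = 2:18 PM.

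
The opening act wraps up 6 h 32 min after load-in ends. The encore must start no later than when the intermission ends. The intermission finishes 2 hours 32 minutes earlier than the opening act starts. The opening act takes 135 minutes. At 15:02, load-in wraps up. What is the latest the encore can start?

The opening act ends at 15:02 + 392 min = 21:34.
The opening act starts at 21:34 − 135 min = 19:19.
The intermission ends at 19:19 − 152 min = 16:47.
The encore is bounded by the intermission, so the latest it can start is 16:47.

16:47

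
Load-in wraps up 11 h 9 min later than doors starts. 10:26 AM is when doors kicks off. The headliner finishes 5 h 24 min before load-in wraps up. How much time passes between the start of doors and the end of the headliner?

5 hours 45 minutes

Load-in ends at 10:26 AM + 669 min = 9:35 PM.
The headliner ends at 9:35 PM − 324 min = 4:11 PM.
From 10:26 AM to 4:11 PM is 5 hours 45 minutes.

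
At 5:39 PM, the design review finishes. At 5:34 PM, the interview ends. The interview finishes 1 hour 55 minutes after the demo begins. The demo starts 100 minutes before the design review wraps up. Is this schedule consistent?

The demo starts at 5:39 PM − 100 min = 3:59 PM.
The interview ends at 3:59 PM + 115 min = 5:54 PM.
But the interview is also said to end at 5:34 PM — a 20-minute conflict.

No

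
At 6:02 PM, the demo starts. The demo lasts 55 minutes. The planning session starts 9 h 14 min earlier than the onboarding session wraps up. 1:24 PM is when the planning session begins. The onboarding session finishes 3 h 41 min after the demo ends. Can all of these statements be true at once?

Yes

The demo ends at 6:02 PM + 55 min = 6:57 PM.
The onboarding session ends at 6:57 PM + 221 min = 10:38 PM.
The planning session starts at 10:38 PM − 554 min = 1:24 PM.
That matches the stated 1:24 PM, so the schedule is consistent.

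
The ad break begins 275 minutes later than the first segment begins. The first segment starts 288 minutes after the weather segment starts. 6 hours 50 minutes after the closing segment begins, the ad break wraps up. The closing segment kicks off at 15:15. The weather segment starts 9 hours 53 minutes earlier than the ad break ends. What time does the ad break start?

The ad break ends at 15:15 + 410 min = 22:05.
The weather segment starts at 22:05 − 593 min = 12:12.
The first segment starts at 12:12 + 288 min = 17:00.
The ad break starts at 17:00 + 275 min = 21:35.

21:35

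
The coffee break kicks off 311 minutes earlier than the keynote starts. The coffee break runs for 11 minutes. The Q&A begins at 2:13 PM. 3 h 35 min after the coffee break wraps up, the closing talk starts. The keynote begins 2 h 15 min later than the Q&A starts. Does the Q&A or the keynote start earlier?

The keynote starts at 2:13 PM + 135 min = 4:28 PM.
The Q&A starts at 2:13 PM and the keynote starts at 4:28 PM, so the Q&A is first.

the Q&A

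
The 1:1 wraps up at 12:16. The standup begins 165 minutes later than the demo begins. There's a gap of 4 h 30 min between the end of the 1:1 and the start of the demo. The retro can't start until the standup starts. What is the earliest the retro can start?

19:31

The demo starts at 12:16 + 270 min = 16:46.
The standup starts at 16:46 + 165 min = 19:31.
The retro is bounded by the standup, so the earliest it can start is 19:31.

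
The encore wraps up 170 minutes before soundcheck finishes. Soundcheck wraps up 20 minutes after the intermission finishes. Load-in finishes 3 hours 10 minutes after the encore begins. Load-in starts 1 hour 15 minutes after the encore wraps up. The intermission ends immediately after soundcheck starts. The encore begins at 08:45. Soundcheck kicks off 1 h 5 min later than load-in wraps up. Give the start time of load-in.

11:45

Load-in ends at 08:45 + 190 min = 11:55.
Soundcheck starts at 11:55 + 65 min = 13:00.
So the intermission ends at 13:00.
Soundcheck ends at 13:00 + 20 min = 13:20.
The encore ends at 13:20 − 170 min = 10:30.
Load-in starts at 10:30 + 75 min = 11:45.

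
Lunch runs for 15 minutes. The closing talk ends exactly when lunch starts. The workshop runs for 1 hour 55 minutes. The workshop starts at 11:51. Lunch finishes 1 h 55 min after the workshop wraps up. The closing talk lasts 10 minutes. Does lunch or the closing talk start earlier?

the closing talk

The workshop ends at 11:51 + 115 min = 13:46.
Lunch ends at 13:46 + 115 min = 15:41.
Lunch starts at 15:41 − 15 min = 15:26.
So the closing talk ends at 15:26.
The closing talk starts at 15:26 − 10 min = 15:16.
Lunch starts at 15:26 and the closing talk starts at 15:16, so the closing talk is first.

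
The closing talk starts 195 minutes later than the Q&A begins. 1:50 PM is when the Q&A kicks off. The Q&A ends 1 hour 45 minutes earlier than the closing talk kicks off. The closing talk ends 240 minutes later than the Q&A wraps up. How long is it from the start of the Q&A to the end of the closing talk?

The closing talk starts at 1:50 PM + 195 min = 5:05 PM.
The Q&A ends at 5:05 PM − 105 min = 3:20 PM.
The closing talk ends at 3:20 PM + 240 min = 7:20 PM.
From 1:50 PM to 7:20 PM is 5 hours 30 minutes.

5 hours 30 minutes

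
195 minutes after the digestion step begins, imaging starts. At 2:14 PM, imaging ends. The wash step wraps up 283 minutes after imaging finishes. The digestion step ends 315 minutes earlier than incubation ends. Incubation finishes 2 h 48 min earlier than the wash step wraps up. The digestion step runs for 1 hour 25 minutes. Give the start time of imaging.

12:44 PM

The wash step ends at 2:14 PM + 283 min = 6:57 PM.
Incubation ends at 6:57 PM − 168 min = 4:09 PM.
The digestion step ends at 4:09 PM − 315 min = 10:54 AM.
The digestion step starts at 10:54 AM − 85 min = 9:29 AM.
Imaging starts at 9:29 AM + 195 min = 12:44 PM.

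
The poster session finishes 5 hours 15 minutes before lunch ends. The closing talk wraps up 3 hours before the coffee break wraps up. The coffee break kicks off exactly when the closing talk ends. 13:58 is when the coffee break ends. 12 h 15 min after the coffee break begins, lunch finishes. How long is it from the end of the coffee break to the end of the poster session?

The closing talk ends at 13:58 − 180 min = 10:58.
So the coffee break starts at 10:58.
Lunch ends at 10:58 + 735 min = 23:13.
The poster session ends at 23:13 − 315 min = 17:58.
From 13:58 to 17:58 is 240 minutes.

240 minutes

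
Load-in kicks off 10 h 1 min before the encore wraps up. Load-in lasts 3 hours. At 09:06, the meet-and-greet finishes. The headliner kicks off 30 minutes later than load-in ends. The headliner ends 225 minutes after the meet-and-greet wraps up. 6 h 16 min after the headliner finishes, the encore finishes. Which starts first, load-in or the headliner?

load-in

The headliner ends at 09:06 + 225 min = 12:51.
The encore ends at 12:51 + 376 min = 19:07.
Load-in starts at 19:07 − 601 min = 09:06.
Load-in ends at 09:06 + 180 min = 12:06.
The headliner starts at 12:06 + 30 min = 12:36.
Load-in starts at 09:06 and the headliner starts at 12:36, so load-in is first.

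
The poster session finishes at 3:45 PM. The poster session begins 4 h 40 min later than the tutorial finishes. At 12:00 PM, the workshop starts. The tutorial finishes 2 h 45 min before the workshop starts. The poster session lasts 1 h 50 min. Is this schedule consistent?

Yes

The tutorial ends at 12:00 PM − 165 min = 9:15 AM.
The poster session starts at 9:15 AM + 280 min = 1:55 PM.
The poster session ends at 1:55 PM + 110 min = 3:45 PM.
That matches the stated 3:45 PM, so the schedule is consistent.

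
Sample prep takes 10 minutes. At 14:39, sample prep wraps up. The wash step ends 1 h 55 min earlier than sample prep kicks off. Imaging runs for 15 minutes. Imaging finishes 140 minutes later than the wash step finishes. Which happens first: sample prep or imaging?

Sample prep starts at 14:39 − 10 min = 14:29.
The wash step ends at 14:29 − 115 min = 12:34.
Imaging ends at 12:34 + 140 min = 14:54.
Imaging starts at 14:54 − 15 min = 14:39.
Sample prep starts at 14:29 and imaging starts at 14:39, so sample prep is first.

sample prep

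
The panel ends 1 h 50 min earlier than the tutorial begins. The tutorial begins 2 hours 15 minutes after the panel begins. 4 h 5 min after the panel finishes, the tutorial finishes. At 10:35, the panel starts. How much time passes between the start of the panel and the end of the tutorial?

The tutorial starts at 10:35 + 135 min = 12:50.
The panel ends at 12:50 − 110 min = 11:00.
The tutorial ends at 11:00 + 245 min = 15:05.
From 10:35 to 15:05 is 270 minutes.

270 minutes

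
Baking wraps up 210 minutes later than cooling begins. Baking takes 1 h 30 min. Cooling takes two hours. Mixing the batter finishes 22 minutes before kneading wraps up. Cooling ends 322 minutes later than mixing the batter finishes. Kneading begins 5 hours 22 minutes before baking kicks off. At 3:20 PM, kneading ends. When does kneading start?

Mixing the batter ends at 3:20 PM − 22 min = 2:58 PM.
Cooling ends at 2:58 PM + 322 min = 8:20 PM.
Cooling starts at 8:20 PM − 120 min = 6:20 PM.
Baking ends at 6:20 PM + 210 min = 9:50 PM.
Baking starts at 9:50 PM − 90 min = 8:20 PM.
Kneading starts at 8:20 PM − 322 min = 2:58 PM.

2:58 PM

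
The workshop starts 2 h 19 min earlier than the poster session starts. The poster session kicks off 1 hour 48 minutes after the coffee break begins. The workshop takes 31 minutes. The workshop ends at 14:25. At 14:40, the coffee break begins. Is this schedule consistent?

The poster session starts at 14:40 + 108 min = 16:28.
The workshop starts at 16:28 − 139 min = 14:09.
The workshop ends at 14:09 + 31 min = 14:40.
But the workshop is also said to end at 14:25 — a 15-minute conflict.

No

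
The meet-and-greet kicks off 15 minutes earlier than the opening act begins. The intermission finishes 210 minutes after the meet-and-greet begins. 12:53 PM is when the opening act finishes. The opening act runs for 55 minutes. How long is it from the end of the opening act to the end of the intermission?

2 h 20 min

The opening act starts at 12:53 PM − 55 min = 11:58 AM.
The meet-and-greet starts at 11:58 AM − 15 min = 11:43 AM.
The intermission ends at 11:43 AM + 210 min = 3:13 PM.
From 12:53 PM to 3:13 PM is 2 h 20 min.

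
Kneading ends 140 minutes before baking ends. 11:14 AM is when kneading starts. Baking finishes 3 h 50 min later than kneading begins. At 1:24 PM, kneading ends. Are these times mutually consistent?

No

Baking ends at 11:14 AM + 230 min = 3:04 PM.
Kneading ends at 3:04 PM − 140 min = 12:44 PM.
But kneading is also said to end at 1:24 PM — a 40-minute conflict.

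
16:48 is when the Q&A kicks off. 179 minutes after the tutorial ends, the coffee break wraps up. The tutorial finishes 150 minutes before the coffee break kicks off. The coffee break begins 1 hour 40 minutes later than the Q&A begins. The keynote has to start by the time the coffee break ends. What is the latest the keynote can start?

The coffee break starts at 16:48 + 100 min = 18:28.
The tutorial ends at 18:28 − 150 min = 15:58.
The coffee break ends at 15:58 + 179 min = 18:57.
The keynote is bounded by the coffee break, so the latest it can start is 18:57.

18:57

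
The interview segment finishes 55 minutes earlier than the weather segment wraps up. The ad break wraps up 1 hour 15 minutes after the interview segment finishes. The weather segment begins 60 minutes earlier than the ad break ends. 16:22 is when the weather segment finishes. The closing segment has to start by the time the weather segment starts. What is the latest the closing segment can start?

The interview segment ends at 16:22 − 55 min = 15:27.
The ad break ends at 15:27 + 75 min = 16:42.
The weather segment starts at 16:42 − 60 min = 15:42.
The closing segment is bounded by the weather segment, so the latest it can start is 15:42.

15:42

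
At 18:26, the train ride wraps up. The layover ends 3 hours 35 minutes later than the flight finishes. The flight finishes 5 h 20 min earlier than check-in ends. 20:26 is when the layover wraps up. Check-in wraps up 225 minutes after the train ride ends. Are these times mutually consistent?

Check-in ends at 18:26 + 225 min = 22:11.
The flight ends at 22:11 − 320 min = 16:51.
The layover ends at 16:51 + 215 min = 20:26.
That matches the stated 20:26, so the schedule is consistent.

Yes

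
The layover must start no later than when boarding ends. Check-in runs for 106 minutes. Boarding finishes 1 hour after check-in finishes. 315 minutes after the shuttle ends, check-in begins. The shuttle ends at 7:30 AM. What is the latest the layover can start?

3:31 PM

Check-in starts at 7:30 AM + 315 min = 12:45 PM.
Check-in ends at 12:45 PM + 106 min = 2:31 PM.
Boarding ends at 2:31 PM + 60 min = 3:31 PM.
The layover is bounded by boarding, so the latest it can start is 3:31 PM.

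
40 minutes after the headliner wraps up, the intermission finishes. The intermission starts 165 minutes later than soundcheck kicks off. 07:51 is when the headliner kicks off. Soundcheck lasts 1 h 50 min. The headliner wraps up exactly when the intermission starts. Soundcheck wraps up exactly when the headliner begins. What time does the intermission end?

Soundcheck ends at 07:51.
Soundcheck starts at 07:51 − 110 min = 06:01.
The intermission starts at 06:01 + 165 min = 08:46.
So the headliner ends at 08:46.
The intermission ends at 08:46 + 40 min = 09:26.

09:26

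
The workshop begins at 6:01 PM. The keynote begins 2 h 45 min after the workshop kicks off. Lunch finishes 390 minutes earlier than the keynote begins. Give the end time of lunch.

The keynote starts at 6:01 PM + 165 min = 8:46 PM.
Lunch ends at 8:46 PM − 390 min = 2:16 PM.

2:16 PM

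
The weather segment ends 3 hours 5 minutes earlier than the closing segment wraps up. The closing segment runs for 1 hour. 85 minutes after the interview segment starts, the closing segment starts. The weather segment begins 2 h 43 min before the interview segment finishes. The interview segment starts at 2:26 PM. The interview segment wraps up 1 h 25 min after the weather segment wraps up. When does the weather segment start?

The closing segment starts at 2:26 PM + 85 min = 3:51 PM.
The closing segment ends at 3:51 PM + 60 min = 4:51 PM.
The weather segment ends at 4:51 PM − 185 min = 1:46 PM.
The interview segment ends at 1:46 PM + 85 min = 3:11 PM.
The weather segment starts at 3:11 PM − 163 min = 12:28 PM.

12:28 PM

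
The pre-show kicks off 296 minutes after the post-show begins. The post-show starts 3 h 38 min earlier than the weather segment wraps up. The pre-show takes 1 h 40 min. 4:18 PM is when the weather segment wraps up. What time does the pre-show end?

The post-show starts at 4:18 PM − 218 min = 12:40 PM.
The pre-show starts at 12:40 PM + 296 min = 5:36 PM.
The pre-show ends at 5:36 PM + 100 min = 7:16 PM.

7:16 PM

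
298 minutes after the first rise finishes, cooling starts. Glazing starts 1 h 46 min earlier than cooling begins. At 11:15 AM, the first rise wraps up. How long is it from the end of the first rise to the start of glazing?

Cooling starts at 11:15 AM + 298 min = 4:13 PM.
Glazing starts at 4:13 PM − 106 min = 2:27 PM.
From 11:15 AM to 2:27 PM is 192 minutes.

192 minutes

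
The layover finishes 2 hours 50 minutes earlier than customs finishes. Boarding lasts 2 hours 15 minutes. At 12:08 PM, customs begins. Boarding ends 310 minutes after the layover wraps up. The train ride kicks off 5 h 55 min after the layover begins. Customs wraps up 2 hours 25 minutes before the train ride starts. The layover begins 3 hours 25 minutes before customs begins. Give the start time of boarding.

The layover starts at 12:08 PM − 205 min = 8:43 AM.
The train ride starts at 8:43 AM + 355 min = 2:38 PM.
Customs ends at 2:38 PM − 145 min = 12:13 PM.
The layover ends at 12:13 PM − 170 min = 9:23 AM.
Boarding ends at 9:23 AM + 310 min = 2:33 PM.
Boarding starts at 2:33 PM − 135 min = 12:18 PM.

12:18 PM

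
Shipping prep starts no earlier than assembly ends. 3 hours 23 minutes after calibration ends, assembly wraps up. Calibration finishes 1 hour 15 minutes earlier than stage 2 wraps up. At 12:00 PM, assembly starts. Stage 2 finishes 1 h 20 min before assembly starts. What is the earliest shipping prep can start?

Stage 2 ends at 12:00 PM − 80 min = 10:40 AM.
Calibration ends at 10:40 AM − 75 min = 9:25 AM.
Assembly ends at 9:25 AM + 203 min = 12:48 PM.
Shipping prep is bounded by assembly, so the earliest it can start is 12:48 PM.

12:48 PM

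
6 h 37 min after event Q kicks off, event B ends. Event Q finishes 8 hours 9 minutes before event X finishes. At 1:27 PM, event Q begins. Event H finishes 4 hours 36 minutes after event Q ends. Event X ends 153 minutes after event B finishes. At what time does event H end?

Event B ends at 1:27 PM + 397 min = 8:04 PM.
Event X ends at 8:04 PM + 153 min = 10:37 PM.
Event Q ends at 10:37 PM − 489 min = 2:28 PM.
Event H ends at 2:28 PM + 276 min = 7:04 PM.

7:04 PM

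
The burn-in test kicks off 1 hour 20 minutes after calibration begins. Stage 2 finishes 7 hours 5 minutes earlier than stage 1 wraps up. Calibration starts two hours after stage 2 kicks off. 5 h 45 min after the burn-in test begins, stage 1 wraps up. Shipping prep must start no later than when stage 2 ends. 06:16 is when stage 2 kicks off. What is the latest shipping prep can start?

08:16

Calibration starts at 06:16 + 120 min = 08:16.
The burn-in test starts at 08:16 + 80 min = 09:36.
Stage 1 ends at 09:36 + 345 min = 15:21.
Stage 2 ends at 15:21 − 425 min = 08:16.
Shipping prep is bounded by stage 2, so the latest it can start is 08:16.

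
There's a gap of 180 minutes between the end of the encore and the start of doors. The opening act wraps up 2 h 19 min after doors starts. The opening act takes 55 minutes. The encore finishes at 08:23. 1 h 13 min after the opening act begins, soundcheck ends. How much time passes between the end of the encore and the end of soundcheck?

Doors starts at 08:23 + 180 min = 11:23.
The opening act ends at 11:23 + 139 min = 13:42.
The opening act starts at 13:42 − 55 min = 12:47.
Soundcheck ends at 12:47 + 73 min = 14:00.
From 08:23 to 14:00 is 337 minutes.

337 minutes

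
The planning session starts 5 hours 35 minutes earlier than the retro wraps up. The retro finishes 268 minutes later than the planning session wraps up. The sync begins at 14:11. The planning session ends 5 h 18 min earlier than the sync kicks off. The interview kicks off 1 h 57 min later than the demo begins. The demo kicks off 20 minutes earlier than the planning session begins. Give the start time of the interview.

The planning session ends at 14:11 − 318 min = 08:53.
The retro ends at 08:53 + 268 min = 13:21.
The planning session starts at 13:21 − 335 min = 07:46.
The demo starts at 07:46 − 20 min = 07:26.
The interview starts at 07:26 + 117 min = 09:23.

09:23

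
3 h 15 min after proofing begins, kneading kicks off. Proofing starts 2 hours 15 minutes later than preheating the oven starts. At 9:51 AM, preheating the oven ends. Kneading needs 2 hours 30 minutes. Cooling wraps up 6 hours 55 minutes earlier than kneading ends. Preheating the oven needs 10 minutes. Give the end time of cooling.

10:46 AM

Preheating the oven starts at 9:51 AM − 10 min = 9:41 AM.
Proofing starts at 9:41 AM + 135 min = 11:56 AM.
Kneading starts at 11:56 AM + 195 min = 3:11 PM.
Kneading ends at 3:11 PM + 150 min = 5:41 PM.
Cooling ends at 5:41 PM − 415 min = 10:46 AM.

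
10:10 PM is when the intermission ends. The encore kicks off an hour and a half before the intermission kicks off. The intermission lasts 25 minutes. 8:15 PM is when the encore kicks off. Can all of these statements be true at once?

Yes

The intermission starts at 10:10 PM − 25 min = 9:45 PM.
The encore starts at 9:45 PM − 90 min = 8:15 PM.
That matches the stated 8:15 PM, so the schedule is consistent.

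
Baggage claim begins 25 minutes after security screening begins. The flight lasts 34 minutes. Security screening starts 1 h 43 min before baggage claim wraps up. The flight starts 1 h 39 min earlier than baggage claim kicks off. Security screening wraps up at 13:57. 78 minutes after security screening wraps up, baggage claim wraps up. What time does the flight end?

12:52

Baggage claim ends at 13:57 + 78 min = 15:15.
Security screening starts at 15:15 − 103 min = 13:32.
Baggage claim starts at 13:32 + 25 min = 13:57.
The flight starts at 13:57 − 99 min = 12:18.
The flight ends at 12:18 + 34 min = 12:52.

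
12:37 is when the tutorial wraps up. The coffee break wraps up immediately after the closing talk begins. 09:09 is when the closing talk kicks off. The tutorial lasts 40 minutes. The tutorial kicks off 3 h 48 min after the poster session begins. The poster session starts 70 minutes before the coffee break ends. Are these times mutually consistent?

The coffee break ends at 09:09.
The poster session starts at 09:09 − 70 min = 07:59.
The tutorial starts at 07:59 + 228 min = 11:47.
The tutorial ends at 11:47 + 40 min = 12:27.
But the tutorial is also said to end at 12:37 — a 10-minute conflict.

No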